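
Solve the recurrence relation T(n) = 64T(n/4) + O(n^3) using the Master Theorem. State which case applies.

Master Theorem for T(n) = 64T(n/4) + O(n^3):

a = 64, b = 4, c = 3
log_b(a) = log_4(64) = 3.0000

Case 2: c = 3 = log_4(64) = 3.0000
T(n) = O(n^3 log n) = O(n^3 log n)

For T(n) = 64T(n/4) + O(n^3): log_4(64) = 3.0000. This is Case 2 of the Master Theorem (c = log_b(a), equal work at all levels), giving O(n^3 log n).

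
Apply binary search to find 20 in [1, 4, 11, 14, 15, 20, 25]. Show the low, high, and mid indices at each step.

Binary search for 20 in [1, 4, 11, 14, 15, 20, 25]:

lo=0, hi=6, mid=3, arr[mid]=14 -> 14 < 20, search right half
lo=4, hi=6, mid=5, arr[mid]=20 -> Found target at index 5!

Binary search finds 20 at index 5 after 2 comparisons. The search repeatedly halves the search space by comparing with the middle element.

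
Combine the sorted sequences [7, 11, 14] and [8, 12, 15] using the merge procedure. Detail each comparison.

Merging process:

Compare 7 vs 8: take 7 from left. Merged: [7]
Compare 11 vs 8: take 8 from right. Merged: [7, 8]
Compare 11 vs 12: take 11 from left. Merged: [7, 8, 11]
Compare 14 vs 12: take 12 from right. Merged: [7, 8, 11, 12]
Compare 14 vs 15: take 14 from left. Merged: [7, 8, 11, 12, 14]
Append remaining from right: [15]. Merged: [7, 8, 11, 12, 14, 15]

Final merged array: [7, 8, 11, 12, 14, 15]
Total comparisons: 5

The merged array is [7, 8, 11, 12, 14, 15], requiring 5 comparisons. The merge step runs in O(n) time where n is the total number of elements.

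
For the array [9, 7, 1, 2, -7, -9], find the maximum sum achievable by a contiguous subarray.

Using Kadane's algorithm on [9, 7, 1, 2, -7, -9]:

Scanning through the array:
Position 1 (value 7): max_ending_here = 16, max_so_far = 16
Position 2 (value 1): max_ending_here = 17, max_so_far = 17
Position 3 (value 2): max_ending_here = 19, max_so_far = 19
Position 4 (value -7): max_ending_here = 12, max_so_far = 19
Position 5 (value -9): max_ending_here = 3, max_so_far = 19

Maximum subarray: [9, 7, 1, 2]
Maximum sum: 19

The maximum subarray is [9, 7, 1, 2] with sum 19. This subarray runs from index 0 to index 3.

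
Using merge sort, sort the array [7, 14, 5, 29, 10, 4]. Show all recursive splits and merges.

Merge sort trace:

Split: [7, 14, 5, 29, 10, 4] -> [7, 14, 5] and [29, 10, 4]
  Split: [7, 14, 5] -> [7] and [14, 5]
    Split: [14, 5] -> [14] and [5]
    Merge: [14] + [5] -> [5, 14]
  Merge: [7] + [5, 14] -> [5, 7, 14]
  Split: [29, 10, 4] -> [29] and [10, 4]
    Split: [10, 4] -> [10] and [4]
    Merge: [10] + [4] -> [4, 10]
  Merge: [29] + [4, 10] -> [4, 10, 29]
Merge: [5, 7, 14] + [4, 10, 29] -> [4, 5, 7, 10, 14, 29]

Final sorted array: [4, 5, 7, 10, 14, 29]

The merge sort proceeds by recursively splitting the array and merging sorted halves.
After all merges, the sorted array is [4, 5, 7, 10, 14, 29].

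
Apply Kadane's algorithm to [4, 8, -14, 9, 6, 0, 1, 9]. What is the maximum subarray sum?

Using Kadane's algorithm on [4, 8, -14, 9, 6, 0, 1, 9]:

Scanning through the array:
Position 1 (value 8): max_ending_here = 12, max_so_far = 12
Position 2 (value -14): max_ending_here = -2, max_so_far = 12
Position 3 (value 9): max_ending_here = 9, max_so_far = 12
Position 4 (value 6): max_ending_here = 15, max_so_far = 15
Position 5 (value 0): max_ending_here = 15, max_so_far = 15
Position 6 (value 1): max_ending_here = 16, max_so_far = 16
Position 7 (value 9): max_ending_here = 25, max_so_far = 25

Maximum subarray: [9, 6, 0, 1, 9]
Maximum sum: 25

The maximum subarray is [9, 6, 0, 1, 9] with sum 25. This subarray runs from index 3 to index 7.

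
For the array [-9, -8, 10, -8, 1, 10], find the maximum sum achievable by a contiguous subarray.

Using Kadane's algorithm on [-9, -8, 10, -8, 1, 10]:

Scanning through the array:
Position 1 (value -8): max_ending_here = -8, max_so_far = -8
Position 2 (value 10): max_ending_here = 10, max_so_far = 10
Position 3 (value -8): max_ending_here = 2, max_so_far = 10
Position 4 (value 1): max_ending_here = 3, max_so_far = 10
Position 5 (value 10): max_ending_here = 13, max_so_far = 13

Maximum subarray: [10, -8, 1, 10]
Maximum sum: 13

The maximum subarray is [10, -8, 1, 10] with sum 13. This subarray runs from index 2 to index 5.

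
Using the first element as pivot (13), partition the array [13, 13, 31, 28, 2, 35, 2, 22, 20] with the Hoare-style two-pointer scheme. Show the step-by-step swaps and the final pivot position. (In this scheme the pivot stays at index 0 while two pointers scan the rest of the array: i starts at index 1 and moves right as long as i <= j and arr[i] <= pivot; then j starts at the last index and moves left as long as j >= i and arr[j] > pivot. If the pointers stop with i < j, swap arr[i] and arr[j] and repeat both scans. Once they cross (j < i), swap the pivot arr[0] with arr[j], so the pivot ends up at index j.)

Hoare-style two-pointer partition with pivot = 13:

Initial array: [13, 13, 31, 28, 2, 35, 2, 22, 20]

Pointers start at i = 1, j = 8.
i stops at index 2 (arr[2]=31 > 13), j stops at index 6 (arr[6]=2 <= 13): swap arr[2] and arr[6], array becomes [13, 13, 2, 28, 2, 35, 31, 22, 20]
i stops at index 3 (arr[3]=28 > 13), j stops at index 4 (arr[4]=2 <= 13): swap arr[3] and arr[4], array becomes [13, 13, 2, 2, 28, 35, 31, 22, 20]
i ends at 4, j ends at 3: the pointers have crossed (j < i), so scanning stops.

Swap pivot arr[0] with arr[3] to place pivot at position 3: [2, 13, 2, 13, 28, 35, 31, 22, 20]
Pivot position: 3

After partitioning with pivot 13, the array becomes [2, 13, 2, 13, 28, 35, 31, 22, 20]. The pivot is placed at index 3. All elements to the left of the pivot are <= 13, and all elements to the right are > 13.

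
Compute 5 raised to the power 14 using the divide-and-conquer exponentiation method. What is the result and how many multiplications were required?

Computing 5^14 by squaring (build up from 5^1; each line after the first costs one multiplication):

5^1 = 5
5^2 = (5^1)^2 = 5^2 = 25
5^3 = 5 * 5^2 = 5 * 25 = 125
5^6 = (5^3)^2 = 125^2 = 15625
5^7 = 5 * 5^6 = 5 * 15625 = 78125
5^14 = (5^7)^2 = 78125^2 = 6103515625

Result: 6103515625
Multiplications needed: 5 (5 lines after 5^1)

5^14 = 6103515625. Using exponentiation by squaring, this requires 5 multiplications. The key idea: if the exponent is even, square the half-power; if odd, multiply by the base once.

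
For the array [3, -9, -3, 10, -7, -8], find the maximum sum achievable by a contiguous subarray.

Using Kadane's algorithm on [3, -9, -3, 10, -7, -8]:

Scanning through the array:
Position 1 (value -9): max_ending_here = -6, max_so_far = 3
Position 2 (value -3): max_ending_here = -3, max_so_far = 3
Position 3 (value 10): max_ending_here = 10, max_so_far = 10
Position 4 (value -7): max_ending_here = 3, max_so_far = 10
Position 5 (value -8): max_ending_here = -5, max_so_far = 10

Maximum subarray: [10]
Maximum sum: 10

The maximum subarray is [10] with sum 10. This subarray runs from index 3 to index 3.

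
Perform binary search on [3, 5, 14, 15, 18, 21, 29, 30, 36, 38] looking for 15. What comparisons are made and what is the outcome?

Binary search for 15 in [3, 5, 14, 15, 18, 21, 29, 30, 36, 38]:

lo=0, hi=9, mid=4, arr[mid]=18 -> 18 > 15, search left half
lo=0, hi=3, mid=1, arr[mid]=5 -> 5 < 15, search right half
lo=2, hi=3, mid=2, arr[mid]=14 -> 14 < 15, search right half
lo=3, hi=3, mid=3, arr[mid]=15 -> Found target at index 3!

Binary search finds 15 at index 3 after 4 comparisons. The search repeatedly halves the search space by comparing with the middle element.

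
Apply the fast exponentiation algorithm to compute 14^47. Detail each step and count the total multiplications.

Computing 14^47 by squaring (build up from 14^1; each line after the first costs one multiplication):

14^1 = 14
14^2 = (14^1)^2 = 14^2 = 196
14^4 = (14^2)^2 = 196^2 = 38416
14^5 = 14 * 14^4 = 14 * 38416 = 537824
14^10 = (14^5)^2 = 537824^2 = 289254654976
14^11 = 14 * 14^10 = 14 * 289254654976 = 4049565169664
14^22 = (14^11)^2 = 4049565169664^2 = 16398978063355821105872896
14^23 = 14 * 14^22 = 14 * 16398978063355821105872896 = 229585692886981495482220544
14^46 = (14^23)^2 = 229585692886981495482220544^2 = 52709590378395385649697127909589319306203213055655936
14^47 = 14 * 14^46 = 14 * 52709590378395385649697127909589319306203213055655936 = 737934265297535399095759790734250470286844982779183104

Result: 737934265297535399095759790734250470286844982779183104
Multiplications needed: 9 (9 lines after 14^1)

14^47 = 737934265297535399095759790734250470286844982779183104. Using exponentiation by squaring, this requires 9 multiplications. The key idea: if the exponent is even, square the half-power; if odd, multiply by the base once.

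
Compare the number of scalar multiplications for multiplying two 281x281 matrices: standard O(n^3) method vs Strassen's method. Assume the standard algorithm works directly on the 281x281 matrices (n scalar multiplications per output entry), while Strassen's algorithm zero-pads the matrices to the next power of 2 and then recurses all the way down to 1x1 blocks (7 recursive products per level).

Matrix multiplication for 281x281 matrices:

Strassen's algorithm requires power-of-2 dimensions. Pad 281x281 to 512x512 (next power of 2).

Standard algorithm: 281^3 = 22188041 multiplications
Strassen's algorithm: 7^(log2(512)) = 7^9 = 40353607 multiplications
Difference: 22188041 - 40353607 = -18165566 (Strassen uses MORE here due to padding overhead — for small or just-over-power-of-2 n, padding can outweigh the per-level savings)

Standard: 22188041 multiplications (281^3). Strassen: 40353607 multiplications (7^9, after padding to 512x512). Strassen reduces 8 recursive multiplications to 7 at each level.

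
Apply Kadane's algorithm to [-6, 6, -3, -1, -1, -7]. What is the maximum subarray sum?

Using Kadane's algorithm on [-6, 6, -3, -1, -1, -7]:

Scanning through the array:
Position 1 (value 6): max_ending_here = 6, max_so_far = 6
Position 2 (value -3): max_ending_here = 3, max_so_far = 6
Position 3 (value -1): max_ending_here = 2, max_so_far = 6
Position 4 (value -1): max_ending_here = 1, max_so_far = 6
Position 5 (value -7): max_ending_here = -6, max_so_far = 6

Maximum subarray: [6]
Maximum sum: 6

The maximum subarray is [6] with sum 6. This subarray runs from index 1 to index 1.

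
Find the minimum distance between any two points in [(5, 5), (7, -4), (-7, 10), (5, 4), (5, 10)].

Computing all pairwise distances among 5 points:

d((5, 5), (7, -4)) = 9.2195
d((5, 5), (-7, 10)) = 13.0
d((5, 5), (5, 4)) = 1.0 <-- minimum
d((5, 5), (5, 10)) = 5.0
d((7, -4), (-7, 10)) = 19.799
d((7, -4), (5, 4)) = 8.2462
d((7, -4), (5, 10)) = 14.1421
d((-7, 10), (5, 4)) = 13.4164
d((-7, 10), (5, 10)) = 12.0
d((5, 4), (5, 10)) = 6.0

Closest pair: (5, 5) and (5, 4) with distance 1.0

The closest pair is (5, 5) and (5, 4) with Euclidean distance 1.0. For 5 points, brute-force pairwise comparison is shown above. For large n, the divide-and-conquer algorithm (sort by x, recurse on halves, check the dividing strip) achieves O(n log n).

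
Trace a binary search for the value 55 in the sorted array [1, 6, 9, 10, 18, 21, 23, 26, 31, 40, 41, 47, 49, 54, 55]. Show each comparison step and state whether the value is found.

Binary search for 55 in [1, 6, 9, 10, 18, 21, 23, 26, 31, 40, 41, 47, 49, 54, 55]:

lo=0, hi=14, mid=7, arr[mid]=26 -> 26 < 55, search right half
lo=8, hi=14, mid=11, arr[mid]=47 -> 47 < 55, search right half
lo=12, hi=14, mid=13, arr[mid]=54 -> 54 < 55, search right half
lo=14, hi=14, mid=14, arr[mid]=55 -> Found target at index 14!

Binary search finds 55 at index 14 after 4 comparisons. The search repeatedly halves the search space by comparing with the middle element.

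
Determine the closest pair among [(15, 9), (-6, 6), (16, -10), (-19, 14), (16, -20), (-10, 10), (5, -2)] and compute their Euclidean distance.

Computing all pairwise distances among 7 points:

d((15, 9), (-6, 6)) = 21.2132
d((15, 9), (16, -10)) = 19.0263
d((15, 9), (-19, 14)) = 34.3657
d((15, 9), (16, -20)) = 29.0172
d((15, 9), (-10, 10)) = 25.02
d((15, 9), (5, -2)) = 14.8661
d((-6, 6), (16, -10)) = 27.2029
d((-6, 6), (-19, 14)) = 15.2643
d((-6, 6), (16, -20)) = 34.0588
d((-6, 6), (-10, 10)) = 5.6569 <-- minimum
d((-6, 6), (5, -2)) = 13.6015
d((16, -10), (-19, 14)) = 42.4382
d((16, -10), (16, -20)) = 10.0
d((16, -10), (-10, 10)) = 32.8024
d((16, -10), (5, -2)) = 13.6015
d((-19, 14), (16, -20)) = 48.7955
d((-19, 14), (-10, 10)) = 9.8489
d((-19, 14), (5, -2)) = 28.8444
d((16, -20), (-10, 10)) = 39.6989
d((16, -20), (5, -2)) = 21.095
d((-10, 10), (5, -2)) = 19.2094

Closest pair: (-6, 6) and (-10, 10) with distance 5.6569

The closest pair is (-6, 6) and (-10, 10) with Euclidean distance 5.6569. For 7 points, brute-force pairwise comparison is shown above. For large n, the divide-and-conquer algorithm (sort by x, recurse on halves, check the dividing strip) achieves O(n log n).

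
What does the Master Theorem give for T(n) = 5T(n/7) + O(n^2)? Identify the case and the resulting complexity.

Master Theorem for T(n) = 5T(n/7) + O(n^2):

a = 5, b = 7, c = 2
log_b(a) = log_7(5) = 0.8271

Case 3: c = 2 > log_7(5) = 0.8271
T(n) = O(n^2) = O(n^2)

For T(n) = 5T(n/7) + O(n^2): log_7(5) = 0.8271. This is Case 3 of the Master Theorem (c > log_b(a), work dominated by root), giving O(n^2).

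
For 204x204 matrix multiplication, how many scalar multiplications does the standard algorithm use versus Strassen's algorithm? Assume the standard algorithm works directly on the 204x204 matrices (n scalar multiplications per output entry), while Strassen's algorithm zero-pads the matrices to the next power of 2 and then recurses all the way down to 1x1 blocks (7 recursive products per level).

Matrix multiplication for 204x204 matrices:

Strassen's algorithm requires power-of-2 dimensions. Pad 204x204 to 256x256 (next power of 2).

Standard algorithm: 204^3 = 8489664 multiplications
Strassen's algorithm: 7^(log2(256)) = 7^8 = 5764801 multiplications
Savings: 8489664 - 5764801 = 2724863 multiplications

Standard: 8489664 multiplications (204^3). Strassen: 5764801 multiplications (7^8, after padding to 256x256). Strassen reduces 8 recursive multiplications to 7 at each level.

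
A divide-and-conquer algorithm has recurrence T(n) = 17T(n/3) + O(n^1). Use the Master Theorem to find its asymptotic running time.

Master Theorem for T(n) = 17T(n/3) + O(n^1):

a = 17, b = 3, c = 1
log_b(a) = log_3(17) = 2.5789

Case 1: c = 1 < log_3(17) = 2.5789
T(n) = O(n^(log_3 17))

For T(n) = 17T(n/3) + O(n^1): log_3(17) = 2.5789. This is Case 1 of the Master Theorem (c < log_b(a), work dominated by leaves), giving O(n^(log_3 17)).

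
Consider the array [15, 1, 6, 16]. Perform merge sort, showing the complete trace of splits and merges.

Merge sort trace:

Split: [15, 1, 6, 16] -> [15, 1] and [6, 16]
  Split: [15, 1] -> [15] and [1]
  Merge: [15] + [1] -> [1, 15]
  Split: [6, 16] -> [6] and [16]
  Merge: [6] + [16] -> [6, 16]
Merge: [1, 15] + [6, 16] -> [1, 6, 15, 16]

Final sorted array: [1, 6, 15, 16]

The merge sort proceeds by recursively splitting the array and merging sorted halves.
After all merges, the sorted array is [1, 6, 15, 16].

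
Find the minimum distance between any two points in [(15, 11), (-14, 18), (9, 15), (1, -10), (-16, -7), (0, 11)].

Computing all pairwise distances among 6 points:

d((15, 11), (-14, 18)) = 29.8329
d((15, 11), (9, 15)) = 7.2111 <-- minimum
d((15, 11), (1, -10)) = 25.2389
d((15, 11), (-16, -7)) = 35.8469
d((15, 11), (0, 11)) = 15.0
d((-14, 18), (9, 15)) = 23.1948
d((-14, 18), (1, -10)) = 31.7648
d((-14, 18), (-16, -7)) = 25.0799
d((-14, 18), (0, 11)) = 15.6525
d((9, 15), (1, -10)) = 26.2488
d((9, 15), (-16, -7)) = 33.3017
d((9, 15), (0, 11)) = 9.8489
d((1, -10), (-16, -7)) = 17.2627
d((1, -10), (0, 11)) = 21.0238
d((-16, -7), (0, 11)) = 24.0832

Closest pair: (15, 11) and (9, 15) with distance 7.2111

The closest pair is (15, 11) and (9, 15) with Euclidean distance 7.2111. For 6 points, brute-force pairwise comparison is shown above. For large n, the divide-and-conquer algorithm (sort by x, recurse on halves, check the dividing strip) achieves O(n log n).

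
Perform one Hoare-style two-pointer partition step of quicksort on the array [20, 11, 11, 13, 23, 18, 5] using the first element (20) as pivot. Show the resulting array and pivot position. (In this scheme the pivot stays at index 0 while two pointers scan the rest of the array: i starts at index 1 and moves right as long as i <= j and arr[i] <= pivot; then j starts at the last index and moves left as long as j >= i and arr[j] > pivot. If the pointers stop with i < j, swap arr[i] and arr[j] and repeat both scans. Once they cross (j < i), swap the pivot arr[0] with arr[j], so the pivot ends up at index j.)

Hoare-style two-pointer partition with pivot = 20:

Initial array: [20, 11, 11, 13, 23, 18, 5]

Pointers start at i = 1, j = 6.
i stops at index 4 (arr[4]=23 > 20), j stops at index 6 (arr[6]=5 <= 20): swap arr[4] and arr[6], array becomes [20, 11, 11, 13, 5, 18, 23]
i ends at 6, j ends at 5: the pointers have crossed (j < i), so scanning stops.

Swap pivot arr[0] with arr[5] to place pivot at position 5: [18, 11, 11, 13, 5, 20, 23]
Pivot position: 5

After partitioning with pivot 20, the array becomes [18, 11, 11, 13, 5, 20, 23]. The pivot is placed at index 5. All elements to the left of the pivot are <= 20, and all elements to the right are > 20.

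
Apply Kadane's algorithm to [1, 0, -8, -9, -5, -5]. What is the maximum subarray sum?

Using Kadane's algorithm on [1, 0, -8, -9, -5, -5]:

Scanning through the array:
Position 1 (value 0): max_ending_here = 1, max_so_far = 1
Position 2 (value -8): max_ending_here = -7, max_so_far = 1
Position 3 (value -9): max_ending_here = -9, max_so_far = 1
Position 4 (value -5): max_ending_here = -5, max_so_far = 1
Position 5 (value -5): max_ending_here = -5, max_so_far = 1

Maximum subarray: [1]
Maximum sum: 1

The maximum subarray is [1] with sum 1. This subarray runs from index 0 to index 0.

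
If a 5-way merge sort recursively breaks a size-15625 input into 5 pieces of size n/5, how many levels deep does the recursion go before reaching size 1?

For divide and conquer with division factor 5:

Problem sizes at each level:
Level 0: 15625
Level 1: 3125
Level 2: 625
Level 3: 125
Level 4: 25
Level 5: 5
Level 6: 1

The root is level 0 and the size-1 base case is level 6 (the tree spans levels 0 through 6, i.e. 7 levels counting the root), so the depth is the number of divisions: log_5(15625) = 6

The recursion tree depth is log_5(15625) = 6. At each level, the problem size is divided by 5, so it takes 6 divisions to reduce to a base case of size 1. The algorithm makes 5 recursive calls at each level.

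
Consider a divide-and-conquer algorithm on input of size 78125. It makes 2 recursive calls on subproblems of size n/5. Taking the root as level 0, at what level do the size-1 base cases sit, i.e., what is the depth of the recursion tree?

For divide and conquer with division factor 5:

Problem sizes at each level:
Level 0: 78125
Level 1: 15625
Level 2: 3125
Level 3: 625
Level 4: 125
Level 5: 25
Level 6: 5
Level 7: 1

The root is level 0 and the size-1 base case is level 7 (the tree spans levels 0 through 7, i.e. 8 levels counting the root), so the depth is the number of divisions: log_5(78125) = 7

The recursion tree depth is log_5(78125) = 7. At each level, the problem size is divided by 5, so it takes 7 divisions to reduce to a base case of size 1. The algorithm makes 2 recursive calls at each level.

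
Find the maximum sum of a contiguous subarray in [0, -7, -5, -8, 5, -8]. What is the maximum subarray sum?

Using Kadane's algorithm on [0, -7, -5, -8, 5, -8]:

Scanning through the array:
Position 1 (value -7): max_ending_here = -7, max_so_far = 0
Position 2 (value -5): max_ending_here = -5, max_so_far = 0
Position 3 (value -8): max_ending_here = -8, max_so_far = 0
Position 4 (value 5): max_ending_here = 5, max_so_far = 5
Position 5 (value -8): max_ending_here = -3, max_so_far = 5

Maximum subarray: [5]
Maximum sum: 5

The maximum subarray is [5] with sum 5. This subarray runs from index 4 to index 4.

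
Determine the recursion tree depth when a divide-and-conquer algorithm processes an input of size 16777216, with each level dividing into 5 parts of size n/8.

For divide and conquer with division factor 8:

Problem sizes at each level:
Level 0: 16777216
Level 1: 2097152
Level 2: 262144
Level 3: 32768
Level 4: 4096
Level 5: 512
Level 6: 64
Level 7: 8
Level 8: 1

The root is level 0 and the size-1 base case is level 8 (the tree spans levels 0 through 8, i.e. 9 levels counting the root), so the depth is the number of divisions: log_8(16777216) = 8

The recursion tree depth is log_8(16777216) = 8. At each level, the problem size is divided by 8, so it takes 8 divisions to reduce to a base case of size 1. The algorithm makes 5 recursive calls at each level.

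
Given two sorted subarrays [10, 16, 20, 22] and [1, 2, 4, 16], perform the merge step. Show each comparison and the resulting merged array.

Merging process:

Compare 10 vs 1: take 1 from right. Merged: [1]
Compare 10 vs 2: take 2 from right. Merged: [1, 2]
Compare 10 vs 4: take 4 from right. Merged: [1, 2, 4]
Compare 10 vs 16: take 10 from left. Merged: [1, 2, 4, 10]
Compare 16 vs 16: take 16 from left. Merged: [1, 2, 4, 10, 16]
Compare 20 vs 16: take 16 from right. Merged: [1, 2, 4, 10, 16, 16]
Append remaining from left: [20, 22]. Merged: [1, 2, 4, 10, 16, 16, 20, 22]

Final merged array: [1, 2, 4, 10, 16, 16, 20, 22]
Total comparisons: 6

The merged array is [1, 2, 4, 10, 16, 16, 20, 22], requiring 6 comparisons. The merge step runs in O(n) time where n is the total number of elements.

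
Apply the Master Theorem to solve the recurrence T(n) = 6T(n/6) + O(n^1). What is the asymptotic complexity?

Master Theorem for T(n) = 6T(n/6) + O(n^1):

a = 6, b = 6, c = 1
log_b(a) = log_6(6) = 1.0000

Case 2: c = 1 = log_6(6) = 1.0000
T(n) = O(n^1 log n) = O(n log n)

For T(n) = 6T(n/6) + O(n^1): log_6(6) = 1.0000. This is Case 2 of the Master Theorem (c = log_b(a), equal work at all levels), giving O(n log n).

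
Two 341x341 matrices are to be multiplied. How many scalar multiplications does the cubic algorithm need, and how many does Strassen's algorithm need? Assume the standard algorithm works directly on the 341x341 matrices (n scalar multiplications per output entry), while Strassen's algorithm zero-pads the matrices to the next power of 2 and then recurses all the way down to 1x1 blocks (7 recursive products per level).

Matrix multiplication for 341x341 matrices:

Strassen's algorithm requires power-of-2 dimensions. Pad 341x341 to 512x512 (next power of 2).

Standard algorithm: 341^3 = 39651821 multiplications
Strassen's algorithm: 7^(log2(512)) = 7^9 = 40353607 multiplications
Difference: 39651821 - 40353607 = -701786 (Strassen uses MORE here due to padding overhead — for small or just-over-power-of-2 n, padding can outweigh the per-level savings)

Standard: 39651821 multiplications (341^3). Strassen: 40353607 multiplications (7^9, after padding to 512x512). Strassen reduces 8 recursive multiplications to 7 at each level.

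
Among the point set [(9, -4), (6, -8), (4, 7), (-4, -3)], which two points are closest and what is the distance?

Computing all pairwise distances among 4 points:

d((9, -4), (6, -8)) = 5.0 <-- minimum
d((9, -4), (4, 7)) = 12.083
d((9, -4), (-4, -3)) = 13.0384
d((6, -8), (4, 7)) = 15.1327
d((6, -8), (-4, -3)) = 11.1803
d((4, 7), (-4, -3)) = 12.8062

Closest pair: (9, -4) and (6, -8) with distance 5.0

The closest pair is (9, -4) and (6, -8) with Euclidean distance 5.0. For 4 points, brute-force pairwise comparison is shown above. For large n, the divide-and-conquer algorithm (sort by x, recurse on halves, check the dividing strip) achieves O(n log n).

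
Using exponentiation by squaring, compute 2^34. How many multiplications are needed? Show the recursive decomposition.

Computing 2^34 by squaring (build up from 2^1; each line after the first costs one multiplication):

2^1 = 2
2^2 = (2^1)^2 = 2^2 = 4
2^4 = (2^2)^2 = 4^2 = 16
2^8 = (2^4)^2 = 16^2 = 256
2^16 = (2^8)^2 = 256^2 = 65536
2^17 = 2 * 2^16 = 2 * 65536 = 131072
2^34 = (2^17)^2 = 131072^2 = 17179869184

Result: 17179869184
Multiplications needed: 6 (6 lines after 2^1)

2^34 = 17179869184. Using exponentiation by squaring, this requires 6 multiplications. The key idea: if the exponent is even, square the half-power; if odd, multiply by the base once.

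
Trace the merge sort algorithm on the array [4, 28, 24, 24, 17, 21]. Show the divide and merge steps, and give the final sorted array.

Merge sort trace:

Split: [4, 28, 24, 24, 17, 21] -> [4, 28, 24] and [24, 17, 21]
  Split: [4, 28, 24] -> [4] and [28, 24]
    Split: [28, 24] -> [28] and [24]
    Merge: [28] + [24] -> [24, 28]
  Merge: [4] + [24, 28] -> [4, 24, 28]
  Split: [24, 17, 21] -> [24] and [17, 21]
    Split: [17, 21] -> [17] and [21]
    Merge: [17] + [21] -> [17, 21]
  Merge: [24] + [17, 21] -> [17, 21, 24]
Merge: [4, 24, 28] + [17, 21, 24] -> [4, 17, 21, 24, 24, 28]

Final sorted array: [4, 17, 21, 24, 24, 28]

The merge sort proceeds by recursively splitting the array and merging sorted halves.
After all merges, the sorted array is [4, 17, 21, 24, 24, 28].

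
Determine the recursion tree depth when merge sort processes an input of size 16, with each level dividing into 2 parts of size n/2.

For divide and conquer with division factor 2:

Problem sizes at each level:
Level 0: 16
Level 1: 8
Level 2: 4
Level 3: 2
Level 4: 1

The root is level 0 and the size-1 base case is level 4 (the tree spans levels 0 through 4, i.e. 5 levels counting the root), so the depth is the number of divisions: log_2(16) = 4

The recursion tree depth is log_2(16) = 4. At each level, the problem size is divided by 2, so it takes 4 divisions to reduce to a base case of size 1. The algorithm makes 2 recursive calls at each level.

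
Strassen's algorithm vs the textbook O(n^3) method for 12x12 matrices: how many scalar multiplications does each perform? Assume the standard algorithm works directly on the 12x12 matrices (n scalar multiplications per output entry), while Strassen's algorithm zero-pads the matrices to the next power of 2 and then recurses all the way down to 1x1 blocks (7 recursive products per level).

Matrix multiplication for 12x12 matrices:

Strassen's algorithm requires power-of-2 dimensions. Pad 12x12 to 16x16 (next power of 2).

Standard algorithm: 12^3 = 1728 multiplications
Strassen's algorithm: 7^(log2(16)) = 7^4 = 2401 multiplications
Difference: 1728 - 2401 = -673 (Strassen uses MORE here due to padding overhead — for small or just-over-power-of-2 n, padding can outweigh the per-level savings)

Standard: 1728 multiplications (12^3). Strassen: 2401 multiplications (7^4, after padding to 16x16). Strassen reduces 8 recursive multiplications to 7 at each level.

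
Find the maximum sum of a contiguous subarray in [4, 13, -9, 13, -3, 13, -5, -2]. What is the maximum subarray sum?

Using Kadane's algorithm on [4, 13, -9, 13, -3, 13, -5, -2]:

Scanning through the array:
Position 1 (value 13): max_ending_here = 17, max_so_far = 17
Position 2 (value -9): max_ending_here = 8, max_so_far = 17
Position 3 (value 13): max_ending_here = 21, max_so_far = 21
Position 4 (value -3): max_ending_here = 18, max_so_far = 21
Position 5 (value 13): max_ending_here = 31, max_so_far = 31
Position 6 (value -5): max_ending_here = 26, max_so_far = 31
Position 7 (value -2): max_ending_here = 24, max_so_far = 31

Maximum subarray: [4, 13, -9, 13, -3, 13]
Maximum sum: 31

The maximum subarray is [4, 13, -9, 13, -3, 13] with sum 31. This subarray runs from index 0 to index 5.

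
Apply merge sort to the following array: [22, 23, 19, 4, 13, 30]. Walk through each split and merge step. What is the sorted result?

Merge sort trace:

Split: [22, 23, 19, 4, 13, 30] -> [22, 23, 19] and [4, 13, 30]
  Split: [22, 23, 19] -> [22] and [23, 19]
    Split: [23, 19] -> [23] and [19]
    Merge: [23] + [19] -> [19, 23]
  Merge: [22] + [19, 23] -> [19, 22, 23]
  Split: [4, 13, 30] -> [4] and [13, 30]
    Split: [13, 30] -> [13] and [30]
    Merge: [13] + [30] -> [13, 30]
  Merge: [4] + [13, 30] -> [4, 13, 30]
Merge: [19, 22, 23] + [4, 13, 30] -> [4, 13, 19, 22, 23, 30]

Final sorted array: [4, 13, 19, 22, 23, 30]

The merge sort proceeds by recursively splitting the array and merging sorted halves.
After all merges, the sorted array is [4, 13, 19, 22, 23, 30].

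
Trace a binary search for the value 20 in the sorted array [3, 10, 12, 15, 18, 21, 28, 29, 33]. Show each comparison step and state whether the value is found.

Binary search for 20 in [3, 10, 12, 15, 18, 21, 28, 29, 33]:

lo=0, hi=8, mid=4, arr[mid]=18 -> 18 < 20, search right half
lo=5, hi=8, mid=6, arr[mid]=28 -> 28 > 20, search left half
lo=5, hi=5, mid=5, arr[mid]=21 -> 21 > 20, search left half
lo=5 > hi=4, target 20 not found

Binary search determines that 20 is not in the array after 3 comparisons. The search space was exhausted without finding the target.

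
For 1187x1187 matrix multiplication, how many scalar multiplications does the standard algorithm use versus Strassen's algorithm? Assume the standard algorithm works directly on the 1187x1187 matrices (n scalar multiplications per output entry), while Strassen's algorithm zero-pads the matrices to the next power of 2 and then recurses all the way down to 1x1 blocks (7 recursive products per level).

Matrix multiplication for 1187x1187 matrices:

Strassen's algorithm requires power-of-2 dimensions. Pad 1187x1187 to 2048x2048 (next power of 2).

Standard algorithm: 1187^3 = 1672446203 multiplications
Strassen's algorithm: 7^(log2(2048)) = 7^11 = 1977326743 multiplications
Difference: 1672446203 - 1977326743 = -304880540 (Strassen uses MORE here due to padding overhead — for small or just-over-power-of-2 n, padding can outweigh the per-level savings)

Standard: 1672446203 multiplications (1187^3). Strassen: 1977326743 multiplications (7^11, after padding to 2048x2048). Strassen reduces 8 recursive multiplications to 7 at each level.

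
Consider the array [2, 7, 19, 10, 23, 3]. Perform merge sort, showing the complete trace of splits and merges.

Merge sort trace:

Split: [2, 7, 19, 10, 23, 3] -> [2, 7, 19] and [10, 23, 3]
  Split: [2, 7, 19] -> [2] and [7, 19]
    Split: [7, 19] -> [7] and [19]
    Merge: [7] + [19] -> [7, 19]
  Merge: [2] + [7, 19] -> [2, 7, 19]
  Split: [10, 23, 3] -> [10] and [23, 3]
    Split: [23, 3] -> [23] and [3]
    Merge: [23] + [3] -> [3, 23]
  Merge: [10] + [3, 23] -> [3, 10, 23]
Merge: [2, 7, 19] + [3, 10, 23] -> [2, 3, 7, 10, 19, 23]

Final sorted array: [2, 3, 7, 10, 19, 23]

The merge sort proceeds by recursively splitting the array and merging sorted halves.
After all merges, the sorted array is [2, 3, 7, 10, 19, 23].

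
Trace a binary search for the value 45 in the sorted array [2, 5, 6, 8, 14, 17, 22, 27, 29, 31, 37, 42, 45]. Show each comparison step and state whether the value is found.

Binary search for 45 in [2, 5, 6, 8, 14, 17, 22, 27, 29, 31, 37, 42, 45]:

lo=0, hi=12, mid=6, arr[mid]=22 -> 22 < 45, search right half
lo=7, hi=12, mid=9, arr[mid]=31 -> 31 < 45, search right half
lo=10, hi=12, mid=11, arr[mid]=42 -> 42 < 45, search right half
lo=12, hi=12, mid=12, arr[mid]=45 -> Found target at index 12!

Binary search finds 45 at index 12 after 4 comparisons. The search repeatedly halves the search space by comparing with the middle element.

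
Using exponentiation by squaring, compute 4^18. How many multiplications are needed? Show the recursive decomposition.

Computing 4^18 by squaring (build up from 4^1; each line after the first costs one multiplication):

4^1 = 4
4^2 = (4^1)^2 = 4^2 = 16
4^4 = (4^2)^2 = 16^2 = 256
4^8 = (4^4)^2 = 256^2 = 65536
4^9 = 4 * 4^8 = 4 * 65536 = 262144
4^18 = (4^9)^2 = 262144^2 = 68719476736

Result: 68719476736
Multiplications needed: 5 (5 lines after 4^1)

4^18 = 68719476736. Using exponentiation by squaring, this requires 5 multiplications. The key idea: if the exponent is even, square the half-power; if odd, multiply by the base once.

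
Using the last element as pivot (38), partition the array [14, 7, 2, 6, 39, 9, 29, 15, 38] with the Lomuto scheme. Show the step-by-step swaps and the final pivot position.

Lomuto partition with pivot = 38:

Initial array: [14, 7, 2, 6, 39, 9, 29, 15, 38]

arr[0]=14 <= 38: swap with position 0, array becomes [14, 7, 2, 6, 39, 9, 29, 15, 38]
arr[1]=7 <= 38: swap with position 1, array becomes [14, 7, 2, 6, 39, 9, 29, 15, 38]
arr[2]=2 <= 38: swap with position 2, array becomes [14, 7, 2, 6, 39, 9, 29, 15, 38]
arr[3]=6 <= 38: swap with position 3, array becomes [14, 7, 2, 6, 39, 9, 29, 15, 38]
arr[4]=39 > 38: no swap
arr[5]=9 <= 38: swap with position 4, array becomes [14, 7, 2, 6, 9, 39, 29, 15, 38]
arr[6]=29 <= 38: swap with position 5, array becomes [14, 7, 2, 6, 9, 29, 39, 15, 38]
arr[7]=15 <= 38: swap with position 6, array becomes [14, 7, 2, 6, 9, 29, 15, 39, 38]

Place pivot at position 7: [14, 7, 2, 6, 9, 29, 15, 38, 39]
Pivot position: 7

After partitioning with pivot 38, the array becomes [14, 7, 2, 6, 9, 29, 15, 38, 39]. The pivot is placed at index 7. All elements to the left of the pivot are <= 38, and all elements to the right are > 38.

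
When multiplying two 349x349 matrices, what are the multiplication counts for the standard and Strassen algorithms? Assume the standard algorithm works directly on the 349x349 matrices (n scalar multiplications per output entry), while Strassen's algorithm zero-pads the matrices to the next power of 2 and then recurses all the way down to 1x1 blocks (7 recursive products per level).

Matrix multiplication for 349x349 matrices:

Strassen's algorithm requires power-of-2 dimensions. Pad 349x349 to 512x512 (next power of 2).

Standard algorithm: 349^3 = 42508549 multiplications
Strassen's algorithm: 7^(log2(512)) = 7^9 = 40353607 multiplications
Savings: 42508549 - 40353607 = 2154942 multiplications

Standard: 42508549 multiplications (349^3). Strassen: 40353607 multiplications (7^9, after padding to 512x512). Strassen reduces 8 recursive multiplications to 7 at each level.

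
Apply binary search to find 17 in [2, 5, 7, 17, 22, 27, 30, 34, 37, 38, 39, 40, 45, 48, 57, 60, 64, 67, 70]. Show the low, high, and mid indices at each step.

Binary search for 17 in [2, 5, 7, 17, 22, 27, 30, 34, 37, 38, 39, 40, 45, 48, 57, 60, 64, 67, 70]:

lo=0, hi=18, mid=9, arr[mid]=38 -> 38 > 17, search left half
lo=0, hi=8, mid=4, arr[mid]=22 -> 22 > 17, search left half
lo=0, hi=3, mid=1, arr[mid]=5 -> 5 < 17, search right half
lo=2, hi=3, mid=2, arr[mid]=7 -> 7 < 17, search right half
lo=3, hi=3, mid=3, arr[mid]=17 -> Found target at index 3!

Binary search finds 17 at index 3 after 5 comparisons. The search repeatedly halves the search space by comparing with the middle element.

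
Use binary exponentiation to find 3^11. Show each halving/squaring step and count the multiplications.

Computing 3^11 by squaring (build up from 3^1; each line after the first costs one multiplication):

3^1 = 3
3^2 = (3^1)^2 = 3^2 = 9
3^4 = (3^2)^2 = 9^2 = 81
3^5 = 3 * 3^4 = 3 * 81 = 243
3^10 = (3^5)^2 = 243^2 = 59049
3^11 = 3 * 3^10 = 3 * 59049 = 177147

Result: 177147
Multiplications needed: 5 (5 lines after 3^1)

3^11 = 177147. Using exponentiation by squaring, this requires 5 multiplications. The key idea: if the exponent is even, square the half-power; if odd, multiply by the base once.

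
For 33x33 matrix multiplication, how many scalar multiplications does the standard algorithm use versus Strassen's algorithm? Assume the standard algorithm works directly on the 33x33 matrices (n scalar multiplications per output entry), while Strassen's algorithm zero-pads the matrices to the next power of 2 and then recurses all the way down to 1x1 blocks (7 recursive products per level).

Matrix multiplication for 33x33 matrices:

Strassen's algorithm requires power-of-2 dimensions. Pad 33x33 to 64x64 (next power of 2).

Standard algorithm: 33^3 = 35937 multiplications
Strassen's algorithm: 7^(log2(64)) = 7^6 = 117649 multiplications
Difference: 35937 - 117649 = -81712 (Strassen uses MORE here due to padding overhead — for small or just-over-power-of-2 n, padding can outweigh the per-level savings)

Standard: 35937 multiplications (33^3). Strassen: 117649 multiplications (7^6, after padding to 64x64). Strassen reduces 8 recursive multiplications to 7 at each level.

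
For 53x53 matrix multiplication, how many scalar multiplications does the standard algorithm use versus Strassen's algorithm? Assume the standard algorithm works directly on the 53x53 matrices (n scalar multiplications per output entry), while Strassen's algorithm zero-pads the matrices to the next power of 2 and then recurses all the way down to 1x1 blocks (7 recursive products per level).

Matrix multiplication for 53x53 matrices:

Strassen's algorithm requires power-of-2 dimensions. Pad 53x53 to 64x64 (next power of 2).

Standard algorithm: 53^3 = 148877 multiplications
Strassen's algorithm: 7^(log2(64)) = 7^6 = 117649 multiplications
Savings: 148877 - 117649 = 31228 multiplications

Standard: 148877 multiplications (53^3). Strassen: 117649 multiplications (7^6, after padding to 64x64). Strassen reduces 8 recursive multiplications to 7 at each level.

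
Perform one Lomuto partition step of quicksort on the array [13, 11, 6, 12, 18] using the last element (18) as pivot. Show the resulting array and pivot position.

Lomuto partition with pivot = 18:

Initial array: [13, 11, 6, 12, 18]

arr[0]=13 <= 18: swap with position 0, array becomes [13, 11, 6, 12, 18]
arr[1]=11 <= 18: swap with position 1, array becomes [13, 11, 6, 12, 18]
arr[2]=6 <= 18: swap with position 2, array becomes [13, 11, 6, 12, 18]
arr[3]=12 <= 18: swap with position 3, array becomes [13, 11, 6, 12, 18]

Place pivot at position 4: [13, 11, 6, 12, 18]
Pivot position: 4

After partitioning with pivot 18, the array becomes [13, 11, 6, 12, 18]. The pivot is placed at index 4. All elements to the left of the pivot are <= 18, and all elements to the right are > 18.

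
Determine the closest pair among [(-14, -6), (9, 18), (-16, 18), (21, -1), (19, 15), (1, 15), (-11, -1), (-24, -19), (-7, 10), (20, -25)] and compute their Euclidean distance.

Computing all pairwise distances among 10 points:

d((-14, -6), (9, 18)) = 33.2415
d((-14, -6), (-16, 18)) = 24.0832
d((-14, -6), (21, -1)) = 35.3553
d((-14, -6), (19, 15)) = 39.1152
d((-14, -6), (1, 15)) = 25.807
d((-14, -6), (-11, -1)) = 5.831 <-- minimum
d((-14, -6), (-24, -19)) = 16.4012
d((-14, -6), (-7, 10)) = 17.4642
d((-14, -6), (20, -25)) = 38.9487
d((9, 18), (-16, 18)) = 25.0
d((9, 18), (21, -1)) = 22.4722
d((9, 18), (19, 15)) = 10.4403
d((9, 18), (1, 15)) = 8.544
d((9, 18), (-11, -1)) = 27.5862
d((9, 18), (-24, -19)) = 49.5782
d((9, 18), (-7, 10)) = 17.8885
d((9, 18), (20, -25)) = 44.3847
d((-16, 18), (21, -1)) = 41.5933
d((-16, 18), (19, 15)) = 35.1283
d((-16, 18), (1, 15)) = 17.2627
d((-16, 18), (-11, -1)) = 19.6469
d((-16, 18), (-24, -19)) = 37.855
d((-16, 18), (-7, 10)) = 12.0416
d((-16, 18), (20, -25)) = 56.0803
d((21, -1), (19, 15)) = 16.1245
d((21, -1), (1, 15)) = 25.6125
d((21, -1), (-11, -1)) = 32.0
d((21, -1), (-24, -19)) = 48.4665
d((21, -1), (-7, 10)) = 30.0832
d((21, -1), (20, -25)) = 24.0208
d((19, 15), (1, 15)) = 18.0
d((19, 15), (-11, -1)) = 34.0
d((19, 15), (-24, -19)) = 54.8179
d((19, 15), (-7, 10)) = 26.4764
d((19, 15), (20, -25)) = 40.0125
d((1, 15), (-11, -1)) = 20.0
d((1, 15), (-24, -19)) = 42.2019
d((1, 15), (-7, 10)) = 9.434
d((1, 15), (20, -25)) = 44.2832
d((-11, -1), (-24, -19)) = 22.2036
d((-11, -1), (-7, 10)) = 11.7047
d((-11, -1), (20, -25)) = 39.2046
d((-24, -19), (-7, 10)) = 33.6155
d((-24, -19), (20, -25)) = 44.4072
d((-7, 10), (20, -25)) = 44.2041

Closest pair: (-14, -6) and (-11, -1) with distance 5.831

The closest pair is (-14, -6) and (-11, -1) with Euclidean distance 5.831. For 10 points, brute-force pairwise comparison is shown above. For large n, the divide-and-conquer algorithm (sort by x, recurse on halves, check the dividing strip) achieves O(n log n).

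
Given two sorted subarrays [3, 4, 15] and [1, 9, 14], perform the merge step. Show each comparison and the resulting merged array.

Merging process:

Compare 3 vs 1: take 1 from right. Merged: [1]
Compare 3 vs 9: take 3 from left. Merged: [1, 3]
Compare 4 vs 9: take 4 from left. Merged: [1, 3, 4]
Compare 15 vs 9: take 9 from right. Merged: [1, 3, 4, 9]
Compare 15 vs 14: take 14 from right. Merged: [1, 3, 4, 9, 14]
Append remaining from left: [15]. Merged: [1, 3, 4, 9, 14, 15]

Final merged array: [1, 3, 4, 9, 14, 15]
Total comparisons: 5

The merged array is [1, 3, 4, 9, 14, 15], requiring 5 comparisons. The merge step runs in O(n) time where n is the total number of elements.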